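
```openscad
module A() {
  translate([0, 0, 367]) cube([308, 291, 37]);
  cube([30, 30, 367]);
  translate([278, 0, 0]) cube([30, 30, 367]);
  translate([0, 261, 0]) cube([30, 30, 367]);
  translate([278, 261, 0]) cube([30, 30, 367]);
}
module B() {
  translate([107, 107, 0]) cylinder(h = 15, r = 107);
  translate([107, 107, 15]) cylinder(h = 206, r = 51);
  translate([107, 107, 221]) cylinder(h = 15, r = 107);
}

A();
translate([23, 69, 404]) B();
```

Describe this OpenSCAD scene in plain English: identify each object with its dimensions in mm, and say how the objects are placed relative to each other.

A is a simple wooden stool: a rectangular seat 308 mm (x) by 291 mm (y), 37 mm thick, top face at z = 404 mm, on four square legs, each 30×30 mm in cross-section. The legs rest on z = 0, each flush with a corner of the seat.

B is a spool: two coaxial disc flanges of radius 107 mm and thickness 15 mm, joined by a core cylinder of radius 51 mm and height 206 mm. The lower flange rests on z = 0 and the three cylinders share a vertical axis.

The spool is on top of the stool.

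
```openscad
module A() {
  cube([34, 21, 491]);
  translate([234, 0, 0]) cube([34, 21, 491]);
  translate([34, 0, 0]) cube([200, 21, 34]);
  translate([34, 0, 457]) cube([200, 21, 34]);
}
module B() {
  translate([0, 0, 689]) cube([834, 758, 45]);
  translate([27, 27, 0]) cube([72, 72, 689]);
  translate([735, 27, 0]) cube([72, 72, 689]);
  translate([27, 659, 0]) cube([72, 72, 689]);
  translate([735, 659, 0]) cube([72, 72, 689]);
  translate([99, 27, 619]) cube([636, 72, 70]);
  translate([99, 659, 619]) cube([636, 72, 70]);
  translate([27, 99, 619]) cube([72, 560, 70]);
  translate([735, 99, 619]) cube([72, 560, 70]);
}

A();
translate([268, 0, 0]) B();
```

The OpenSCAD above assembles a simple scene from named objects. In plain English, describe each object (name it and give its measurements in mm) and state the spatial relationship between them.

A is a rectangular picture frame lying in the x–z plane (depth along y). The opening is 200 mm wide (x) by 423 mm tall (z), surrounded by a border 34 mm wide on all four sides. The frame is 21 mm deep and is made of two full-height vertical stiles with two horizontal rails fitted between them.

B is a table: top 834 mm (x) × 758 mm (y), 45 mm thick, upper face at z = 734 mm, on four 72×72 mm square legs, each inset 27 mm from the nearest pair of top edges, running from z = 0 to the bottom of the top. Four apron rails, 72 mm thick and 70 mm tall, run between adjacent legs with their top edges flush with the underside of the top and their outer faces flush with the legs' outer faces.

The table is against the picture frame's +x side, with their −y faces flush.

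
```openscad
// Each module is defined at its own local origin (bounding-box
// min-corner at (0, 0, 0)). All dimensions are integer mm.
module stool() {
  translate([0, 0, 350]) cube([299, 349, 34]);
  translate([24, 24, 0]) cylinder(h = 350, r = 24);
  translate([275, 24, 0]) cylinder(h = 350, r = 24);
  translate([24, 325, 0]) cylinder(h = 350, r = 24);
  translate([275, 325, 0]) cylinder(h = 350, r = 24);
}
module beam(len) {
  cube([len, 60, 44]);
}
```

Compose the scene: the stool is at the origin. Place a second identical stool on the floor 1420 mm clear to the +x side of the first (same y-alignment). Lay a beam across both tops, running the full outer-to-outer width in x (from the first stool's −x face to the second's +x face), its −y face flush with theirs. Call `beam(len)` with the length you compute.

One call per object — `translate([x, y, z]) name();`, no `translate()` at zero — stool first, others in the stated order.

stool();
translate([1719, 0, 0]) stool();
translate([0, 0, 384]) beam(2018);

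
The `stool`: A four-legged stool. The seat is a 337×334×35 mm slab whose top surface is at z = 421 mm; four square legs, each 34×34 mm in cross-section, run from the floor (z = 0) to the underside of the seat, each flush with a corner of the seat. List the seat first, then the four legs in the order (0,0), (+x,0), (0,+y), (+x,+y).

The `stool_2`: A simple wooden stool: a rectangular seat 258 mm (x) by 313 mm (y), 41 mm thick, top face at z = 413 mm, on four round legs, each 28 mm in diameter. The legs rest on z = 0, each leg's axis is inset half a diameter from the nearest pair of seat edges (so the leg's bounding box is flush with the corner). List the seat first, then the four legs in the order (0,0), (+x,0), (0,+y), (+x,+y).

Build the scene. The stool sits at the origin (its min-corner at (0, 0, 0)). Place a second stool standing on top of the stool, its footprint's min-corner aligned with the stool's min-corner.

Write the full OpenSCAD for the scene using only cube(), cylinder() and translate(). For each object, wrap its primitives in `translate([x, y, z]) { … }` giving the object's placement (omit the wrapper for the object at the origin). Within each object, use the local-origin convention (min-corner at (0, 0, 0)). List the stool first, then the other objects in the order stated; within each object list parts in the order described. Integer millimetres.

translate([0, 0, 386]) cube([337, 334, 35]);
cube([34, 34, 386]);
translate([303, 0, 0]) cube([34, 34, 386]);
translate([0, 300, 0]) cube([34, 34, 386]);
translate([303, 300, 0]) cube([34, 34, 386]);
translate([0, 0, 421]) {
  translate([0, 0, 372]) cube([258, 313, 41]);
  translate([14, 14, 0]) cylinder(h = 372, r = 14);
  translate([244, 14, 0]) cylinder(h = 372, r = 14);
  translate([14, 299, 0]) cylinder(h = 372, r = 14);
  translate([244, 299, 0]) cylinder(h = 372, r = 14);
}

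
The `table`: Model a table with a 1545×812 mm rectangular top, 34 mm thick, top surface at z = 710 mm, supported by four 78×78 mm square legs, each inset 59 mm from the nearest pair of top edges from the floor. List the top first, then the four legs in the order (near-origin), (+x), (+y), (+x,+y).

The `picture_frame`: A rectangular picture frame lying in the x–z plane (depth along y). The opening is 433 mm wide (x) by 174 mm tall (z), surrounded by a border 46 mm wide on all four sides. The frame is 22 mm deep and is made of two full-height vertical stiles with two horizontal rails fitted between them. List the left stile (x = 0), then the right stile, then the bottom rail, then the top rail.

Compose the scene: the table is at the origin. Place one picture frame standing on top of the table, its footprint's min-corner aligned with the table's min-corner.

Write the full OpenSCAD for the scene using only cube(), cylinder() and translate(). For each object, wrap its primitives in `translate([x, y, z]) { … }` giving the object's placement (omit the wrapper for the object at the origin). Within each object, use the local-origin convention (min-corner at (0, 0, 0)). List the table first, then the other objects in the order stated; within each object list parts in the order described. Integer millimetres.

translate([0, 0, 676]) cube([1545, 812, 34]);
translate([59, 59, 0]) cube([78, 78, 676]);
translate([1408, 59, 0]) cube([78, 78, 676]);
translate([59, 675, 0]) cube([78, 78, 676]);
translate([1408, 675, 0]) cube([78, 78, 676]);
translate([0, 0, 710]) {
  cube([46, 22, 266]);
  translate([479, 0, 0]) cube([46, 22, 266]);
  translate([46, 0, 0]) cube([433, 22, 46]);
  translate([46, 0, 220]) cube([433, 22, 46]);
}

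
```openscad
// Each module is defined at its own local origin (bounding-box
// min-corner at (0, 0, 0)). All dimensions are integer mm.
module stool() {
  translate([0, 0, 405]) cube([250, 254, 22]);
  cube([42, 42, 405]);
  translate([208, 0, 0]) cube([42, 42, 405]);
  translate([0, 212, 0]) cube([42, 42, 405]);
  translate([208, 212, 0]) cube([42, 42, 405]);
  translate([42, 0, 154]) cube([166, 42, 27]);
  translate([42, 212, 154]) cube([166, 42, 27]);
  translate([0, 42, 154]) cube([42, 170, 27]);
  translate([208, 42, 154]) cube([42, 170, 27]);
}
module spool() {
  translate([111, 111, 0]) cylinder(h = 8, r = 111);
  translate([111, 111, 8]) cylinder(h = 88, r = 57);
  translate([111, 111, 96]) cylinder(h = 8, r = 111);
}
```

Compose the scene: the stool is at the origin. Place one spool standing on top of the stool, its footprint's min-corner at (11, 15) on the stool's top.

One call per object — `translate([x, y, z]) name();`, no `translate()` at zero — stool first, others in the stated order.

stool();
translate([11, 15, 427]) spool();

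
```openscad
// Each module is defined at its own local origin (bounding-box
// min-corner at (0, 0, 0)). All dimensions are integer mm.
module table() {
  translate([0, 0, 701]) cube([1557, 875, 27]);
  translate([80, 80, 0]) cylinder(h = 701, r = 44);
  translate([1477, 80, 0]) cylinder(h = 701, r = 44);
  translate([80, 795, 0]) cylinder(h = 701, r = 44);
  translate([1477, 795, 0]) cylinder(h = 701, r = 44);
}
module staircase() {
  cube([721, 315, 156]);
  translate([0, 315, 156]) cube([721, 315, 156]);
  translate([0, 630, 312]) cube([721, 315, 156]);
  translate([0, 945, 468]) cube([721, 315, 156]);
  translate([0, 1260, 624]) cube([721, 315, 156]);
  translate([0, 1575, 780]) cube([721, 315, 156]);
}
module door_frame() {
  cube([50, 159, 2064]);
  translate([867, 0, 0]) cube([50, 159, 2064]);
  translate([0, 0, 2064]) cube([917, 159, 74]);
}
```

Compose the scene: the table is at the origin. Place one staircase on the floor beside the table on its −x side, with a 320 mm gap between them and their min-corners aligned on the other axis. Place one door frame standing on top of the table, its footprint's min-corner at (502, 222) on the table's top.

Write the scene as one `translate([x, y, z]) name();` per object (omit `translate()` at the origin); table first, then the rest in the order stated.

table();
translate([-1041, 0, 0]) staircase();
translate([502, 222, 728]) door_frame();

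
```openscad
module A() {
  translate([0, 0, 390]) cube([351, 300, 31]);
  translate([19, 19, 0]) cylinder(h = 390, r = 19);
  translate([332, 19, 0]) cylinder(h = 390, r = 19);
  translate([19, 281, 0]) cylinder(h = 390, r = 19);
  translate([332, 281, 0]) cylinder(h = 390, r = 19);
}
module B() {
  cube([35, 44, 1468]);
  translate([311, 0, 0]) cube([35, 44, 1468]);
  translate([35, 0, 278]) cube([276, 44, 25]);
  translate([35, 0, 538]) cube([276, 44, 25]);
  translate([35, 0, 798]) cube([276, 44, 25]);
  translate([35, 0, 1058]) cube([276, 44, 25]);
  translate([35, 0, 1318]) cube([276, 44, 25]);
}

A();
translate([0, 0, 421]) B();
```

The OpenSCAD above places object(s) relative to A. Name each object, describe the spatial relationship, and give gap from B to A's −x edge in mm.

The ladder's min-x is at 0; the stool's min-x is 0; gap = 0 mm.

A is a stool. B is a ladder. The ladder is on top of the stool. The gap from the ladder to the stool's −x edge is 0 mm.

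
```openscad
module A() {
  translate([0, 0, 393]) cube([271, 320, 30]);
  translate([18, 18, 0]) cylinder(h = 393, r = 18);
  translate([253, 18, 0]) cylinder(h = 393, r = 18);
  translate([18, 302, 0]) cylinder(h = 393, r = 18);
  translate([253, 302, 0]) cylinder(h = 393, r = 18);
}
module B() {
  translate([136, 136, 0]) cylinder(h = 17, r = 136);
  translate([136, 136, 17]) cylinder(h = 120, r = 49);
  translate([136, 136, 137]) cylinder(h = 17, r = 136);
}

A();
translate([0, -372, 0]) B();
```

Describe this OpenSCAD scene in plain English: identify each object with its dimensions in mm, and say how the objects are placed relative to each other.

A is a four-legged stool. The seat is a 271×320×30 mm slab whose top surface is at z = 423 mm; four round legs, each 36 mm in diameter, run from the floor (z = 0) to the underside of the seat, each leg's axis is inset half a diameter from the nearest pair of seat edges (so the leg's bounding box is flush with the corner).

B is a spool: two coaxial disc flanges of radius 136 mm and thickness 17 mm, joined by a core cylinder of radius 49 mm and height 120 mm. The lower flange rests on z = 0 and the three cylinders share a vertical axis.

The spool is on the floor beside the stool on its −y side.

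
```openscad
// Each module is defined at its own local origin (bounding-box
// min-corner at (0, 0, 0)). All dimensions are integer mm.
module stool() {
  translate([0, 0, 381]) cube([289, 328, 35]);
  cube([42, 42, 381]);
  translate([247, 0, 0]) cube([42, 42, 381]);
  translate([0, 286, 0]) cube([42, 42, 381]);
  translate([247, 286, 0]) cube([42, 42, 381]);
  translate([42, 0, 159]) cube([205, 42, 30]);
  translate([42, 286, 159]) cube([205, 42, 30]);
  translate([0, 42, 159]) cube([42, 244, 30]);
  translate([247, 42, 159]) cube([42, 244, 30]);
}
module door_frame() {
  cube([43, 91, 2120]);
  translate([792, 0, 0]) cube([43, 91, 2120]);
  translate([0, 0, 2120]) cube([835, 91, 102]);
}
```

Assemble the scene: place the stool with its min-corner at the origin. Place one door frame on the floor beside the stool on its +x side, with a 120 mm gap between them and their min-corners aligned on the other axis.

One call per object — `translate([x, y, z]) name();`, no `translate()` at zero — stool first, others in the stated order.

stool();
translate([409, 0, 0]) door_frame();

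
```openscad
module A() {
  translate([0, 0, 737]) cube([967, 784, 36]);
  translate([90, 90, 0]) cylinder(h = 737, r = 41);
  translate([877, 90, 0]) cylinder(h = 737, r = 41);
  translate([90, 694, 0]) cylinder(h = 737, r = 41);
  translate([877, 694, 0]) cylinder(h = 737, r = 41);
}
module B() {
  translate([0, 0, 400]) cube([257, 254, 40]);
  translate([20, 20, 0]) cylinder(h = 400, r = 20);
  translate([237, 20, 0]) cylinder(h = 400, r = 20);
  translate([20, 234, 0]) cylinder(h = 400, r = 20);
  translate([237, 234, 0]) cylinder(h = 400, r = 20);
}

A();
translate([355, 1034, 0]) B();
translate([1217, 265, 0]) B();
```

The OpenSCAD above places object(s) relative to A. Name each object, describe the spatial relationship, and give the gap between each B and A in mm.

Each stool's nearest face is 250 mm from the table's bounding box.

A is a table. B is a stool. Two stools sit around the table at the +y, +x sides. The gap between each stool and the table is 250 mm.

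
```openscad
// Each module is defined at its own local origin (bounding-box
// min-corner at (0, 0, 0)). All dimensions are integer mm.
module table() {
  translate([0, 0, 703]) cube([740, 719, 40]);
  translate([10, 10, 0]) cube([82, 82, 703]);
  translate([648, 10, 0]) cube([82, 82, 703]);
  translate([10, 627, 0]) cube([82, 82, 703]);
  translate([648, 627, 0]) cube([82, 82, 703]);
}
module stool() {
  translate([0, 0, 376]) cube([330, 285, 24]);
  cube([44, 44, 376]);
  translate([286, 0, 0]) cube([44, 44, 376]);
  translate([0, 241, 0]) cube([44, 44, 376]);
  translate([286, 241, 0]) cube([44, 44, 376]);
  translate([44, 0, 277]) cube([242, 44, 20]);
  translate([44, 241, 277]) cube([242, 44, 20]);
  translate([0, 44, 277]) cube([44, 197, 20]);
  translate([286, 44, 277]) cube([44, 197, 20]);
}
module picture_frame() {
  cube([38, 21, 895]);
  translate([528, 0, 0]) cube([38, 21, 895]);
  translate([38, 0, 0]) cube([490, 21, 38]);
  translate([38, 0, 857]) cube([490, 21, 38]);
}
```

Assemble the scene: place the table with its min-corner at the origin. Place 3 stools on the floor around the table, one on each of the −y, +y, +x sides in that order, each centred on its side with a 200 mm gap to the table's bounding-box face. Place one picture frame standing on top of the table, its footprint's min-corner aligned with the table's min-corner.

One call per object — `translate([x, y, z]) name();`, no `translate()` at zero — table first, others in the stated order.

table();
translate([205, -485, 0]) stool();
translate([205, 919, 0]) stool();
translate([940, 217, 0]) stool();
translate([0, 0, 743]) picture_frame();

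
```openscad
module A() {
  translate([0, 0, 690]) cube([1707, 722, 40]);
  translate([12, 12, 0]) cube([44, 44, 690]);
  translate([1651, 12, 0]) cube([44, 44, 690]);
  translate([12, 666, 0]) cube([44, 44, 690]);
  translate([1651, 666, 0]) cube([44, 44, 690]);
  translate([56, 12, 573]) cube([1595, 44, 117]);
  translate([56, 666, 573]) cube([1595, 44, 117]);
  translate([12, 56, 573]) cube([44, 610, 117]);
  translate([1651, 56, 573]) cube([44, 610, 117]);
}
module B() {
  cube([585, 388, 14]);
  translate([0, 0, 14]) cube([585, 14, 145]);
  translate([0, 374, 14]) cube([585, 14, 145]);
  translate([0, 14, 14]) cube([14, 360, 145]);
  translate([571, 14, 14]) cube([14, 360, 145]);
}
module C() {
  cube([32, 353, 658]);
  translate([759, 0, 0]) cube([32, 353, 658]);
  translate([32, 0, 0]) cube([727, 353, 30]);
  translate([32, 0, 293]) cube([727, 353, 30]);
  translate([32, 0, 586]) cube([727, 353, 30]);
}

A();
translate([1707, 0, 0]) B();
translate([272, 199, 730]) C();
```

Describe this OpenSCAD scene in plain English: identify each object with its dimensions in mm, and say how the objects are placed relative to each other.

A is a table with a 1707×722 mm rectangular top, 40 mm thick, top surface at z = 730 mm, supported by four 44×44 mm square legs, each inset 12 mm from the nearest pair of top edges, running from the floor. Four apron rails, 44 mm thick and 117 mm tall, run between adjacent legs with their top edges flush with the underside of the top and their outer faces flush with the legs' outer faces.

B is an open storage box with external size 585×388×159 mm and wall thickness 14 mm (the base is also 14 mm thick). The base covers the whole footprint; the four walls stand on the base, with the y-facing walls full-width and the x-facing walls fitting between their inner faces.

C is an open bookshelf. Two side panels, each 32 mm thick, 353 mm deep and 658 mm tall, stand 791 mm apart (outside-to-outside). Between them sit 3 shelves, each 30 mm thick and 353 mm deep, spanning the full gap between the sides. The bottom shelf rests on the floor (its underside at z = 0) and the clear gap between one shelf's top and the next shelf's underside is 263 mm.

The open box is against the table's +x side, with their −y faces flush. The bookshelf is on top of the table.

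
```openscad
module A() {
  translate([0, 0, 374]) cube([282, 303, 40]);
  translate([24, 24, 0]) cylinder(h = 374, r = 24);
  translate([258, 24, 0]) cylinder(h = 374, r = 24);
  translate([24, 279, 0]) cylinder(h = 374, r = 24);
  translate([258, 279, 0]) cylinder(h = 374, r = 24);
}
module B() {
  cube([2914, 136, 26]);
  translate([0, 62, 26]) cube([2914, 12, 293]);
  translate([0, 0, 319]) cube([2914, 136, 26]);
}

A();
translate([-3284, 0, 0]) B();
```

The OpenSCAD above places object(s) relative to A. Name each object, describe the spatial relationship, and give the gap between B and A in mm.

The I-beam's nearest face is 370 mm from the stool's −x face.

A is a stool. B is an I-beam. The I-beam is on the floor beside the stool on its −x side. The gap between the I-beam and the stool is 370 mm.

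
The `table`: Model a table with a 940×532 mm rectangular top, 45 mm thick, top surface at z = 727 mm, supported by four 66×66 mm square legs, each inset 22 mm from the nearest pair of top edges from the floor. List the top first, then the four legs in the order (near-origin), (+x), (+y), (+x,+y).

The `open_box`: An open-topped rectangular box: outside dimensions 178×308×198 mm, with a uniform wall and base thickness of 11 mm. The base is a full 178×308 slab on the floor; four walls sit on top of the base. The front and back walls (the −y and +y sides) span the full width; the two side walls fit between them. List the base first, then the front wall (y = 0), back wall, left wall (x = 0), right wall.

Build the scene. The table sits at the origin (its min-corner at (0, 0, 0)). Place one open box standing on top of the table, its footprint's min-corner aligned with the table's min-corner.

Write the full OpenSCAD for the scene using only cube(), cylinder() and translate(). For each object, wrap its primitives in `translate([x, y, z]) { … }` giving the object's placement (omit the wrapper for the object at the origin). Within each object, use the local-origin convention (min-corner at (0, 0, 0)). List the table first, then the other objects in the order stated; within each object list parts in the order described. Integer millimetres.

translate([0, 0, 682]) cube([940, 532, 45]);
translate([22, 22, 0]) cube([66, 66, 682]);
translate([852, 22, 0]) cube([66, 66, 682]);
translate([22, 444, 0]) cube([66, 66, 682]);
translate([852, 444, 0]) cube([66, 66, 682]);
translate([0, 0, 727]) {
  cube([178, 308, 11]);
  translate([0, 0, 11]) cube([178, 11, 187]);
  translate([0, 297, 11]) cube([178, 11, 187]);
  translate([0, 11, 11]) cube([11, 286, 187]);
  translate([167, 11, 11]) cube([11, 286, 187]);
}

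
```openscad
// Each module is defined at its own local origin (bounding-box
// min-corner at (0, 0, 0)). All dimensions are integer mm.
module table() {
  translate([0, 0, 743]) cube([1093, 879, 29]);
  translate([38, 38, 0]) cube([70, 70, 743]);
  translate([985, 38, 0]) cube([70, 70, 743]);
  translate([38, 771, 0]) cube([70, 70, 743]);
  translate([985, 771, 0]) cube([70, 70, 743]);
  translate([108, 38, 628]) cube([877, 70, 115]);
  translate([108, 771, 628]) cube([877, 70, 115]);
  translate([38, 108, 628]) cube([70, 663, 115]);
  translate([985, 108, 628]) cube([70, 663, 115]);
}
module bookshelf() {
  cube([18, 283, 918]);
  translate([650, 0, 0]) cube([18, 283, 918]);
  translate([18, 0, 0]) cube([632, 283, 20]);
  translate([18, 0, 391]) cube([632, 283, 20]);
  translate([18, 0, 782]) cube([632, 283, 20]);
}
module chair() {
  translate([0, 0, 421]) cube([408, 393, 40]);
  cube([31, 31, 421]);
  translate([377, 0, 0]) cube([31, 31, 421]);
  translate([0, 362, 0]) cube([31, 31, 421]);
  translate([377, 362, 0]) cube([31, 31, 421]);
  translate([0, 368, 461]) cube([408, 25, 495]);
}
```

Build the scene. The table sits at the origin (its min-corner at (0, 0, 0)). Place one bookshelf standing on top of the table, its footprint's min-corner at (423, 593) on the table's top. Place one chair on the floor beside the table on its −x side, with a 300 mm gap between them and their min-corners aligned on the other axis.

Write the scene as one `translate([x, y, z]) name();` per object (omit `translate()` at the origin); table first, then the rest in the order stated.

table();
translate([423, 593, 772]) bookshelf();
translate([-708, 0, 0]) chair();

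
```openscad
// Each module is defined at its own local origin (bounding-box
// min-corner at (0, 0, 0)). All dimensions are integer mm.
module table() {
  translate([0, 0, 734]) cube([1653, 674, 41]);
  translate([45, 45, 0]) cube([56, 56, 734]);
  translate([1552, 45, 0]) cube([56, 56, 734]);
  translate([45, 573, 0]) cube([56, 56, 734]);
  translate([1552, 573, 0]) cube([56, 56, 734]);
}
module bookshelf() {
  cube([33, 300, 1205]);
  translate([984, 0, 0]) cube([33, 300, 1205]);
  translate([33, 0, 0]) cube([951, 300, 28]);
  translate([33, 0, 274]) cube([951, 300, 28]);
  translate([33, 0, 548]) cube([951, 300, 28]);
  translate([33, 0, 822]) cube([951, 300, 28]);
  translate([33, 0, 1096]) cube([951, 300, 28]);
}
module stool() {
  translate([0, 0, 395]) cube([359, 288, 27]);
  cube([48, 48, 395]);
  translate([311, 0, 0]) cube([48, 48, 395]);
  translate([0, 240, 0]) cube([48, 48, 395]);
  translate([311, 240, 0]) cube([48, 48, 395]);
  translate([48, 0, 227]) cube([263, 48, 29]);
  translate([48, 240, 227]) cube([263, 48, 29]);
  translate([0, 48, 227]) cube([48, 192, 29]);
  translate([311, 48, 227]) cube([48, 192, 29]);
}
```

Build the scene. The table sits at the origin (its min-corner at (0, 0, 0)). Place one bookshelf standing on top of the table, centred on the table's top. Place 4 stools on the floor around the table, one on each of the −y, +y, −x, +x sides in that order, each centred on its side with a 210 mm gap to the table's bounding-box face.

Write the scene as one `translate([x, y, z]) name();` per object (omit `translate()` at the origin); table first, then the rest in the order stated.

table();
translate([318, 187, 775]) bookshelf();
translate([647, -498, 0]) stool();
translate([647, 884, 0]) stool();
translate([-569, 193, 0]) stool();
translate([1863, 193, 0]) stool();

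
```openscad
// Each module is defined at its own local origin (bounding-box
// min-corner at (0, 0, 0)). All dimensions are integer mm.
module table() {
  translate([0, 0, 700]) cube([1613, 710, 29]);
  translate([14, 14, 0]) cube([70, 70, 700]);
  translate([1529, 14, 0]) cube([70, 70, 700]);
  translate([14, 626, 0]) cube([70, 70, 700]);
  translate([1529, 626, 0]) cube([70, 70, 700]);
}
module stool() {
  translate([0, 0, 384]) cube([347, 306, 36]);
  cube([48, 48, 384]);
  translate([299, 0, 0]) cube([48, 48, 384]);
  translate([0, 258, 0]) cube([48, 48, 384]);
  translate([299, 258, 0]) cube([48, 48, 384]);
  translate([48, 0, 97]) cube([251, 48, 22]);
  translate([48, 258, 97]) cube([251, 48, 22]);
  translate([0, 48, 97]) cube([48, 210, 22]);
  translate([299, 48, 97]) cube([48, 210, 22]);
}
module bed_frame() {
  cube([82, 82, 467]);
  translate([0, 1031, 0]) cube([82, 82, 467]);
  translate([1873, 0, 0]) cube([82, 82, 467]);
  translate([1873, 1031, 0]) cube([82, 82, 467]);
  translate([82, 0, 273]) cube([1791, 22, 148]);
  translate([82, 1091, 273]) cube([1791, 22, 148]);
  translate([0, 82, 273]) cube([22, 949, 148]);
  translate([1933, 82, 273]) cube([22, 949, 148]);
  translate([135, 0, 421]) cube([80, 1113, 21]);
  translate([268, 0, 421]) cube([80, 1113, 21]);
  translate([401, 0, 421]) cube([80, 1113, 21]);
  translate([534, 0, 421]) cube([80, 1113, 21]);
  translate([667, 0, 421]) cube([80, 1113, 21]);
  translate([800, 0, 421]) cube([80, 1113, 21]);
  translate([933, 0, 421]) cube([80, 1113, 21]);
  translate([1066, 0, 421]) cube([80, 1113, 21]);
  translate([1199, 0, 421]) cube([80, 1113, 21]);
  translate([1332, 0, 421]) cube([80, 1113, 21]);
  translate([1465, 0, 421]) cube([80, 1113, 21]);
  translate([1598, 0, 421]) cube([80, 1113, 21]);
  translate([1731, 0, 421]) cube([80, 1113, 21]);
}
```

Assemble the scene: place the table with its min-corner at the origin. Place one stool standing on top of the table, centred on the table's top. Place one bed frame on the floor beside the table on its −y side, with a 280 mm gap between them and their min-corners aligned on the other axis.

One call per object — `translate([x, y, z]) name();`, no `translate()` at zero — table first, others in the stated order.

table();
translate([633, 202, 729]) stool();
translate([0, -1393, 0]) bed_frame();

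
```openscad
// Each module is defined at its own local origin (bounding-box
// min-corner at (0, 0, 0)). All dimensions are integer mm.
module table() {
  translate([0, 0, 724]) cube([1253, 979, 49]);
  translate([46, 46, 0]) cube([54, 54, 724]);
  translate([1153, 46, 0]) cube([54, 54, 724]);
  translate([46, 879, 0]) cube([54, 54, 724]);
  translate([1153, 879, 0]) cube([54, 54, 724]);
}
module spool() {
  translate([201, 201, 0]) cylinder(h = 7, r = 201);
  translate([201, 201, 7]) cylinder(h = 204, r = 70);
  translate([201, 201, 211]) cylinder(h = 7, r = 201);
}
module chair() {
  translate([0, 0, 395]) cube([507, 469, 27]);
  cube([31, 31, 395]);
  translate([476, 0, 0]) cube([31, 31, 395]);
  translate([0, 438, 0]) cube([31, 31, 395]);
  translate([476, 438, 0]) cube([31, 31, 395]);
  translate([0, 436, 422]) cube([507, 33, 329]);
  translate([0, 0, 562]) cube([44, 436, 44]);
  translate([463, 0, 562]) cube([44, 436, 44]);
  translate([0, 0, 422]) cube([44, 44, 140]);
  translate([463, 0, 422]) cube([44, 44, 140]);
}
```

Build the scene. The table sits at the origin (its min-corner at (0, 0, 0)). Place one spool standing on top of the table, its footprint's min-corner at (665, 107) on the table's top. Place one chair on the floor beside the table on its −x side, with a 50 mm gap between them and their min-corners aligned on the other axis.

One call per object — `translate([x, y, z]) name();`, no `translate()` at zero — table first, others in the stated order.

table();
translate([665, 107, 773]) spool();
translate([-557, 0, 0]) chair();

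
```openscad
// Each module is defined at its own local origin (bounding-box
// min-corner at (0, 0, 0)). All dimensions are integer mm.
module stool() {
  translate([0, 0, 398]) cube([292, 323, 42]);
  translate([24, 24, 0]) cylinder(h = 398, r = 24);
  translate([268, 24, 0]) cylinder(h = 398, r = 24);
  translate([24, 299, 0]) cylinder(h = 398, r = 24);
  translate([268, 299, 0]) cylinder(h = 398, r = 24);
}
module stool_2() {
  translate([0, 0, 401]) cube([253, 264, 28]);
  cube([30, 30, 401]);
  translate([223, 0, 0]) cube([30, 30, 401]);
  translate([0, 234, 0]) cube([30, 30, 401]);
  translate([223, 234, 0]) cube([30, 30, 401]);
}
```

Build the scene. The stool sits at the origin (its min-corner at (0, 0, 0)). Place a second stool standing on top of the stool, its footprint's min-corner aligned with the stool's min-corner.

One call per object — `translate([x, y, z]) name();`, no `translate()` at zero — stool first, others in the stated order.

stool();
translate([0, 0, 440]) stool_2();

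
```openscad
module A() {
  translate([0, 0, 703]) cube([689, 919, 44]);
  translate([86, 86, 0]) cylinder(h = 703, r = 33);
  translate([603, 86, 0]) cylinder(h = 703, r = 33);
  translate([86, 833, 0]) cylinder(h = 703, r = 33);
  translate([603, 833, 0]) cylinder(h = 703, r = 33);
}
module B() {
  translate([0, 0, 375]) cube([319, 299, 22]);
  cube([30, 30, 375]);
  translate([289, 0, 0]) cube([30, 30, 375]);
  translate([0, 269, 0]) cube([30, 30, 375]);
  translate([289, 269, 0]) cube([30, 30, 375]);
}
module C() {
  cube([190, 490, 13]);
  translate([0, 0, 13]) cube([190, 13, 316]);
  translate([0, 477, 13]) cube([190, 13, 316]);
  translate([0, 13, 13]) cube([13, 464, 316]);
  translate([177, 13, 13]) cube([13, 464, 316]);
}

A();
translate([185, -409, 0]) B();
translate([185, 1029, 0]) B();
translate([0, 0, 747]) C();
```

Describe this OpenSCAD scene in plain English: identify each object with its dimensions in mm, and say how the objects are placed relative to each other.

A is a rectangular dining table. The top is 689×919×44 mm with its upper surface at z = 747 mm. It stands on four round legs of 66 mm diameter, each leg's bounding box inset 53 mm from the nearest pair of top edges, running from the floor to the underside of the top.

B is a four-legged stool. The seat is a 319×299×22 mm slab whose top surface is at z = 397 mm; four square legs, each 30×30 mm in cross-section, run from the floor (z = 0) to the underside of the seat, each flush with a corner of the seat.

C is an open-topped rectangular box: outside dimensions 190×490×329 mm, with a uniform wall and base thickness of 13 mm. The base is a full 190×490 slab on the floor; four walls sit on top of the base. The front and back walls (the −y and +y sides) span the full width; the two side walls fit between them.

Two stools sit around the table at the −y, +y sides. The open box is on top of the table.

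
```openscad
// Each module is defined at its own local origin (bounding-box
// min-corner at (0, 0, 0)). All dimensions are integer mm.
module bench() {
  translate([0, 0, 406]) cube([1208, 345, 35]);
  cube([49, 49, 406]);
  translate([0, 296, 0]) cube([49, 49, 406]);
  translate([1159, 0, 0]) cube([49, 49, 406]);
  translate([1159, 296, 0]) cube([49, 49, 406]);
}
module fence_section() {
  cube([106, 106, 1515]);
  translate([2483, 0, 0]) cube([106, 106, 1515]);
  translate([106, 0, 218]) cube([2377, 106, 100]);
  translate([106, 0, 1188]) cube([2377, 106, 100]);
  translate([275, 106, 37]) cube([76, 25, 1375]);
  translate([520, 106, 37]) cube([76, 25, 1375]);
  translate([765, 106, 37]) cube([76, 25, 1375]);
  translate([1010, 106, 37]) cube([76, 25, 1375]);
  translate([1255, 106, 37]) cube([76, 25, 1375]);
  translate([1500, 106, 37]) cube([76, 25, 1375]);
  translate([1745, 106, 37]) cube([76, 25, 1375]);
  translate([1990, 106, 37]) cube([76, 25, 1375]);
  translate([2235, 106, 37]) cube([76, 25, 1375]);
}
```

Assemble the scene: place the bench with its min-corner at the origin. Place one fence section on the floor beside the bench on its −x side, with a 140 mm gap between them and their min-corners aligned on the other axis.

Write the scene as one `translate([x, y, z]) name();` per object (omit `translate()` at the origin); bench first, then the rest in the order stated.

bench();
translate([-2729, 0, 0]) fence_section();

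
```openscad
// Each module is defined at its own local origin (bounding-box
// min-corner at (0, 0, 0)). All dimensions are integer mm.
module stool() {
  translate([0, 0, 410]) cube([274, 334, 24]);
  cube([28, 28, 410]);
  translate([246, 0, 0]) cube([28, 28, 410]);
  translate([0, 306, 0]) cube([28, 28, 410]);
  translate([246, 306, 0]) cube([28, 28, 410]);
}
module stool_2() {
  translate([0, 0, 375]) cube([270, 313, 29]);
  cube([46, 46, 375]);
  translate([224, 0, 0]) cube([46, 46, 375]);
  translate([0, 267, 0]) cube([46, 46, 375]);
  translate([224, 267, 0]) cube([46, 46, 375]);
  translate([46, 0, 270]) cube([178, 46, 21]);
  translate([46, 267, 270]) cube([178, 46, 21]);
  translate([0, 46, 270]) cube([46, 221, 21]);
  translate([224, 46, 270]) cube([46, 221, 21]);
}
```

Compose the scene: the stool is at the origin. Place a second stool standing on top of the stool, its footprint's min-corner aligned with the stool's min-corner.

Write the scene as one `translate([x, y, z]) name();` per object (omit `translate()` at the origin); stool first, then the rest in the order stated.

stool();
translate([0, 0, 434]) stool_2();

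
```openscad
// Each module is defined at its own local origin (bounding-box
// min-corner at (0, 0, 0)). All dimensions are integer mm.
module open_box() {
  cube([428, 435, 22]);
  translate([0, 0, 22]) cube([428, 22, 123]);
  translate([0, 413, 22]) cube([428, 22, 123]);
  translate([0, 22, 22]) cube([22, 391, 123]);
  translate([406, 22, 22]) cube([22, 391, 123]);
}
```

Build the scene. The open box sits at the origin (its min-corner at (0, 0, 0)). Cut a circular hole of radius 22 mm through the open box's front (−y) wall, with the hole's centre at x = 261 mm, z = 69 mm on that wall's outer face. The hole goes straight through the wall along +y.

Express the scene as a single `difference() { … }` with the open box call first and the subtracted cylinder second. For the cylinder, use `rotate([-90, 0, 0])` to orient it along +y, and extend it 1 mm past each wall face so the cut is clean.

difference() {
  open_box();
  translate([261, -1, 69]) rotate([-90, 0, 0]) cylinder(h = 24, r = 22);
}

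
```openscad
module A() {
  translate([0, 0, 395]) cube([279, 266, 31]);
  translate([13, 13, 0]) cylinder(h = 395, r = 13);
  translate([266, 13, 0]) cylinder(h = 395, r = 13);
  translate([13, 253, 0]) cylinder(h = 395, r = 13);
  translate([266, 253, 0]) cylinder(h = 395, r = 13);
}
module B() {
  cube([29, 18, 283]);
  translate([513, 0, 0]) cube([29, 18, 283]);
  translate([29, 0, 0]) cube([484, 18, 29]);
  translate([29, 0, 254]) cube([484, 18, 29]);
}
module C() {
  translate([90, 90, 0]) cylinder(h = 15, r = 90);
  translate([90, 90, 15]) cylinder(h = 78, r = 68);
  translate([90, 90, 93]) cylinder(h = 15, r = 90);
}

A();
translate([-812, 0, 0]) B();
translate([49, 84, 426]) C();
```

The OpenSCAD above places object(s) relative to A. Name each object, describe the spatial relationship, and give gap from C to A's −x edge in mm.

The spool's min-x is at 49; the stool's min-x is 0; gap = 49 mm.

A is a stool. B is a picture frame. C is a spool. The picture frame is on the floor beside the stool on its −x side. The spool is on top of the stool. The gap from the spool to the stool's −x edge is 49 mm.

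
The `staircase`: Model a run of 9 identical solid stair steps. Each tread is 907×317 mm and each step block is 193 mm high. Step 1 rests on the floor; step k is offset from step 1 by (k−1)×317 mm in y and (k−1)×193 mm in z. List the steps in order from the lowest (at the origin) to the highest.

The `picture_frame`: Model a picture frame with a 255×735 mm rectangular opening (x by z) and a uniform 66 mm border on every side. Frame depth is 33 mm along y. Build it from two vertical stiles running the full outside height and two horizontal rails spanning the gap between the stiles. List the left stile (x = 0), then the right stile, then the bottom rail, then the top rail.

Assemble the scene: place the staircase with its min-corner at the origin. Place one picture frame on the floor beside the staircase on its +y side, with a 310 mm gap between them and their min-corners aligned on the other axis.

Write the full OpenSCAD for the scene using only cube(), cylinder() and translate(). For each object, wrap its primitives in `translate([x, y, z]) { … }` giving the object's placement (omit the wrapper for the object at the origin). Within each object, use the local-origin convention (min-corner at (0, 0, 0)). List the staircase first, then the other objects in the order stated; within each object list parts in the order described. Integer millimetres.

cube([907, 317, 193]);
translate([0, 317, 193]) cube([907, 317, 193]);
translate([0, 634, 386]) cube([907, 317, 193]);
translate([0, 951, 579]) cube([907, 317, 193]);
translate([0, 1268, 772]) cube([907, 317, 193]);
translate([0, 1585, 965]) cube([907, 317, 193]);
translate([0, 1902, 1158]) cube([907, 317, 193]);
translate([0, 2219, 1351]) cube([907, 317, 193]);
translate([0, 2536, 1544]) cube([907, 317, 193]);
translate([0, 3163, 0]) {
  cube([66, 33, 867]);
  translate([321, 0, 0]) cube([66, 33, 867]);
  translate([66, 0, 0]) cube([255, 33, 66]);
  translate([66, 0, 801]) cube([255, 33, 66]);
}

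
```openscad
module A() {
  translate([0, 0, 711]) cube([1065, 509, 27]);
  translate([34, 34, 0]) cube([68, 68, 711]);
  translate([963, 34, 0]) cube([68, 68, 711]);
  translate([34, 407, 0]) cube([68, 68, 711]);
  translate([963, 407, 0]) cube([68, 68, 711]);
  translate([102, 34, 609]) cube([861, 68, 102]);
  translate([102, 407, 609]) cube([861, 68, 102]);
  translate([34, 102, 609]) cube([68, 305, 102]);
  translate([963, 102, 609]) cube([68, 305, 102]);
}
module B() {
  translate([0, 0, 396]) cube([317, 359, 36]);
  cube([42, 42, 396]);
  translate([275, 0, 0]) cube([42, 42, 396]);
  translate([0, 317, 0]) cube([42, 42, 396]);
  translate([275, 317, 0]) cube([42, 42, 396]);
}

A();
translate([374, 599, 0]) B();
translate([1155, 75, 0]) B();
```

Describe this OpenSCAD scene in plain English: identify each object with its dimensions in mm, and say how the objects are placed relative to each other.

A is a table: top 1065 mm (x) × 509 mm (y), 27 mm thick, upper face at z = 738 mm, on four 68×68 mm square legs, each inset 34 mm from the nearest pair of top edges, running from z = 0 to the bottom of the top. Four apron rails, 68 mm thick and 102 mm tall, run between adjacent legs with their top edges flush with the underside of the top and their outer faces flush with the legs' outer faces.

B is a four-legged stool. The seat is 317×359 mm, 36 mm thick, top at z = 432 mm. It stands on four square legs, each 42×42 mm in cross-section, from z = 0 to the seat underside, each flush with a corner of the seat.

Two stools sit around the table at the +y, +x sides.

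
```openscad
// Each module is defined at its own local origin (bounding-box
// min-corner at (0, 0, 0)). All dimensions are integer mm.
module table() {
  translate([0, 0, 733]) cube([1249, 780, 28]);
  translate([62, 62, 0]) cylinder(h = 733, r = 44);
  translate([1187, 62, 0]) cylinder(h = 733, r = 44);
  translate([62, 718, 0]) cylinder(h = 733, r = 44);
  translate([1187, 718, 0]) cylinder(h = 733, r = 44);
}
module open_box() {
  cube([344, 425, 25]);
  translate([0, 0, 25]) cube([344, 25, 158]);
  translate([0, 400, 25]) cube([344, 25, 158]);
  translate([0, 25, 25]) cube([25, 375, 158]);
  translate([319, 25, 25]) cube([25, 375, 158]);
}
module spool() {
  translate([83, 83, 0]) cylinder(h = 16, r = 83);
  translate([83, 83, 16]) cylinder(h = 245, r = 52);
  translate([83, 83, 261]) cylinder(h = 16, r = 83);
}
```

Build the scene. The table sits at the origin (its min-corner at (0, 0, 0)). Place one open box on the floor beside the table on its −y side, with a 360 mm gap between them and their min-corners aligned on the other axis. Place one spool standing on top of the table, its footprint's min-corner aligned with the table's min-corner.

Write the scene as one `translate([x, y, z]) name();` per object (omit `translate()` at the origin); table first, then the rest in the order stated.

table();
translate([0, -785, 0]) open_box();
translate([0, 0, 761]) spool();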